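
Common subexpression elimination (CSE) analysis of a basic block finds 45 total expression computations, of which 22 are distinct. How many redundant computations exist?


CSE count = total expressions - unique expressions
= 45 - 22 = 23

23


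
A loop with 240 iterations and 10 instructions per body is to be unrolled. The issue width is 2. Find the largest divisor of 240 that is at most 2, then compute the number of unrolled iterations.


Largest divisor of 240 <= 2 is 2
New iterations = 240 / 2 = 120

120


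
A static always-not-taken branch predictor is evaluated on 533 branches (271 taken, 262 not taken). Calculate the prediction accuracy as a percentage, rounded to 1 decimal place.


Predictor: always-not-taken
Correct predictions = 262
Accuracy = 262 / 533 * 100 = 49.2%

49.2


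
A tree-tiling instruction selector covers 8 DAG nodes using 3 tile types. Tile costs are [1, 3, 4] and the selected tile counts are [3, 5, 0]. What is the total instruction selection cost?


Total cost = sum(count_i * cost_i)
= 3*1 + 5*3 + 0*4
= 18

18


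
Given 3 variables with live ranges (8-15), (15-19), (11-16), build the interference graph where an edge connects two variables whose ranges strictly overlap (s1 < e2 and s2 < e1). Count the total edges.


Check all pairs for overlapping intervals.
Two intervals (s1,e1) and (s2,e2) overlap if s1 < e2 and s2 < e1.
v0 (8-15) vs v1..v2: overlaps v2 -> 1
v1 (15-19) vs v2: overlaps v2 -> 1
Total overlapping pairs = 1 + 1 = 2

2


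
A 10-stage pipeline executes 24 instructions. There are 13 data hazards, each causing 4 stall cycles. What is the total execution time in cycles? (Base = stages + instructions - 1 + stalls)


Base cycles = 10 + 24 - 1 = 33
Total stalls = 13 * 4 = 52
Total = 33 + 52 = 85

85


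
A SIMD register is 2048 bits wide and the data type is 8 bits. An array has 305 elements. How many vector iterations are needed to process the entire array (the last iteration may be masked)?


Width = 2048 / 8 = 256 elements per vector op
Iterations = ceil(305 / 256) = 2

2


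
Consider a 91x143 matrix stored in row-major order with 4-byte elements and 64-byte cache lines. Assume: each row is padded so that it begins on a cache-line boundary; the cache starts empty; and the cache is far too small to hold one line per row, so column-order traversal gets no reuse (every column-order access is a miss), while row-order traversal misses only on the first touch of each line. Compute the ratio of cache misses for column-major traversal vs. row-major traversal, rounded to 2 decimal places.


Each row occupies 143 * 4 = 572 bytes and starts on a line boundary, so it spans ceil(572 / 64) = 9 cache lines.
Row-major traversal misses (one per line touched): 91 * ceil(143 * 4 / 64) = 819
Column-major traversal misses (no reuse, every access misses): 91 * 143 = 13013
Ratio = 13013 / 819 = 15.89

15.89


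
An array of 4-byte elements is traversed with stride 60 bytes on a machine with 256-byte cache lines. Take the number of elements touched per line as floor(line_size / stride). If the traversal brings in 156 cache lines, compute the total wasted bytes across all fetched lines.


Elements per line = floor(256 / 60) = 4
Bytes used per line = 4 * 4 = 16
Wasted per line = 256 - 16 = 240
Total wasted = 240 * 156 = 37440

37440


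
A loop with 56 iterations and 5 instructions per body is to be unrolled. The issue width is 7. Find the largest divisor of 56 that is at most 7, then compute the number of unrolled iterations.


Largest divisor of 56 <= 7 is 7
New iterations = 56 / 7 = 8

8


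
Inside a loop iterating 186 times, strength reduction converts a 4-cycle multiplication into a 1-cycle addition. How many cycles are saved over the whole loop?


Per-iteration saving = 4 - 1 = 3
Total saved = 186 * 3 = 558

558


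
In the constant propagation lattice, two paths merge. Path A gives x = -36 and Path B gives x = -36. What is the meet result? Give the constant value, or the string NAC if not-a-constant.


Meet operation: if both paths give the same constant, result is that constant; if they differ, result is NAC (not-a-constant).
Path A: -36, Path B: -36 -> equal
Result: constant -> -36

-36


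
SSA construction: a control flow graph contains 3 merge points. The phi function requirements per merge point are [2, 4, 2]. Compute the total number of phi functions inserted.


Total phi functions = sum of phi functions at each join node
= 2 + 4 + 2 = 8

8


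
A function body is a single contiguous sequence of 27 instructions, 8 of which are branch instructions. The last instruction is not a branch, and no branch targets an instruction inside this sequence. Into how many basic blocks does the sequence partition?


With no in-sequence branch targets, the leaders are the first instruction plus the instruction after each branch.
Number of basic blocks = branches + 1
= 8 + 1 = 9

9


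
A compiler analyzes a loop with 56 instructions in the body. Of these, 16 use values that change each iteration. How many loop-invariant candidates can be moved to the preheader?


Invariant candidates = total - loop-dependent
= 56 - 16 = 40

40


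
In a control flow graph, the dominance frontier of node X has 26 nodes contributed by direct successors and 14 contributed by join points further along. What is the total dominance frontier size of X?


DF(X) = direct successor contributions + join point contributions
= 26 + 14 = 40

40


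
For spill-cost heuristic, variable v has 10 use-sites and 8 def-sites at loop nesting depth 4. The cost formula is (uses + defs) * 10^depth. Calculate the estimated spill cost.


uses + defs = 10 + 8 = 18
10^4 = 10000
Spill cost = 18 * 10000 = 180000

180000


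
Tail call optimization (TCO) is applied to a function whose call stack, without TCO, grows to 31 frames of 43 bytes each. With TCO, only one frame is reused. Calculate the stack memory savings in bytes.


Without TCO: 31 * 43 = 1333 bytes
With TCO: reuse 1 frame = 43 bytes
Savings = 1333 - 43 = 1290

1290


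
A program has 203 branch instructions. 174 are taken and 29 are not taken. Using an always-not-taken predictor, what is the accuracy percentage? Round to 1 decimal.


Predictor: always-not-taken
Correct predictions = 29
Accuracy = 29 / 203 * 100 = 14.3%

14.3


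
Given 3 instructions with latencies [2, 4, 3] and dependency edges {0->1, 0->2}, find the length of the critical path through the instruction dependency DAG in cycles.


Compute longest path through dependency graph: dist(Ik) = max over predecessors of dist + latency(Ik).
dist(I0) = latency 2 = 2
dist(I1) = dist(I0) + 4 = 2 + 4 = 6
dist(I2) = dist(I0) + 3 = 2 + 3 = 5
Critical path = max dist = 6

6


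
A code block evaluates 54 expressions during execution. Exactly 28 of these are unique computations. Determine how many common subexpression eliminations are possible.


CSE count = total expressions - unique expressions
= 54 - 28 = 26

26


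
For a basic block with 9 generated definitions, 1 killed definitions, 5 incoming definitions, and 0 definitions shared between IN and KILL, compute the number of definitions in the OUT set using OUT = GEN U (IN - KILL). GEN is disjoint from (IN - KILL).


IN - KILL: 5 - 0 = 5 surviving definitions
OUT = GEN + surviving = 9 + 5 = 14

14


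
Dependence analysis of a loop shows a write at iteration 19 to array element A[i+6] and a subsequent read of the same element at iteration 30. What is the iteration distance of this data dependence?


Distance = read iteration - write iteration
= 30 - 19 = 11

11


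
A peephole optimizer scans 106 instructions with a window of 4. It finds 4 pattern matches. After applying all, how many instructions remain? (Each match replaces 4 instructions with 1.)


Each match removes 3 instructions.
Total removed = 4 * 3 = 12
Remaining = 106 - 12 = 94

94


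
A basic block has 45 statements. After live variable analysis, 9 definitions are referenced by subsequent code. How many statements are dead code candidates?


Dead code = total statements - live definitions
= 45 - 9 = 36

36


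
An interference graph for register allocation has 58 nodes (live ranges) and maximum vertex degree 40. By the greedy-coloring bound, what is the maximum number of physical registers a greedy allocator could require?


Greedy coloring never needs more than (max_degree + 1) colors: when coloring a vertex, at most max_degree neighbors are already colored.
Upper bound = 40 + 1 = 41

41


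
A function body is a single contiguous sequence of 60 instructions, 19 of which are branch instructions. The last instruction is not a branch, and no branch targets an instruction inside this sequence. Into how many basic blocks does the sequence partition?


With no in-sequence branch targets, the leaders are the first instruction plus the instruction after each branch.
Number of basic blocks = branches + 1
= 19 + 1 = 20

20


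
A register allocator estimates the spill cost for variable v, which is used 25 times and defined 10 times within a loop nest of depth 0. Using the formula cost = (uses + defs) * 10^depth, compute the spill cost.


uses + defs = 25 + 10 = 35
10^0 = 1
Spill cost = 35 * 1 = 35

35


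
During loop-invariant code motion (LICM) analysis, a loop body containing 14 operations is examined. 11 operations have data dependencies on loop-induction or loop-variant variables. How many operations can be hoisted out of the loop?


Invariant candidates = total - loop-dependent
= 14 - 11 = 3

3


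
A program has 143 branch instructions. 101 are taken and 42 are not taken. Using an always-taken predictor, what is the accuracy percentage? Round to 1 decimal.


Predictor: always-taken
Correct predictions = 101
Accuracy = 101 / 143 * 100 = 70.6%

70.6


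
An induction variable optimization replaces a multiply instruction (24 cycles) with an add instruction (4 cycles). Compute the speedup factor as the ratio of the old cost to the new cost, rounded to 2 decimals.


Ratio = mult_cost / add_cost = 24 / 4 = 6.0

6.0


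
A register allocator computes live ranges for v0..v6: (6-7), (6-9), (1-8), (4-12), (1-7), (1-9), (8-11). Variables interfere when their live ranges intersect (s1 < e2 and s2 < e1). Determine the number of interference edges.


Check all pairs for overlapping intervals.
Two intervals (s1,e1) and (s2,e2) overlap if s1 < e2 and s2 < e1.
v0 (6-7) vs v1..v6: overlaps v1, v2, v3, v4, v5 -> 5
v1 (6-9) vs v2..v6: overlaps v2, v3, v4, v5, v6 -> 5
v2 (1-8) vs v3..v6: overlaps v3, v4, v5 -> 3
v3 (4-12) vs v4..v6: overlaps v4, v5, v6 -> 3
v4 (1-7) vs v5..v6: overlaps v5 -> 1
v5 (1-9) vs v6: overlaps v6 -> 1
Total overlapping pairs = 5 + 5 + 3 + 3 + 1 + 1 = 18

18


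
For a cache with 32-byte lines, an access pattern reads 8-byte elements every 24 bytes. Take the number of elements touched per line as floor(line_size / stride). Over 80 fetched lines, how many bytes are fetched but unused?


Elements per line = floor(32 / 24) = 1
Bytes used per line = 1 * 8 = 8
Wasted per line = 32 - 8 = 24
Total wasted = 24 * 80 = 1920

1920


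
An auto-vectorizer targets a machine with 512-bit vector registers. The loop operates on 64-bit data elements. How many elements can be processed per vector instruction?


Width = SIMD bits / data type bits
= 512 / 64 = 8

8


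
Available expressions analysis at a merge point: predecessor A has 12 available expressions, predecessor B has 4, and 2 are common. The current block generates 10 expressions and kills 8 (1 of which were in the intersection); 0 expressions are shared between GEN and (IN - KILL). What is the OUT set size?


IN = intersection of predecessors = 2
IN - KILL = 2 - 1 = 1
|OUT| = |GEN| + |IN - KILL| - |GEN ∩ (IN - KILL)| = 10 + 1 - 0 = 11

11


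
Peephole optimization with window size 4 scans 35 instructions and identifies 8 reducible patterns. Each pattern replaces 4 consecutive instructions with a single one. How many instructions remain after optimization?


Each match removes 3 instructions.
Total removed = 8 * 3 = 24
Remaining = 35 - 24 = 11

11


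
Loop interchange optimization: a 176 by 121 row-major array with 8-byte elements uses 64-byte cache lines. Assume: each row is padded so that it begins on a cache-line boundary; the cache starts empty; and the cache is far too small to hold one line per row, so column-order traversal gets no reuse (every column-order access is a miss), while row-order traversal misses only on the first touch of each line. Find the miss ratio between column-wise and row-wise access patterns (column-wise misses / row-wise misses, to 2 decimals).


Each row occupies 121 * 8 = 968 bytes and starts on a line boundary, so it spans ceil(968 / 64) = 16 cache lines.
Row-major traversal misses (one per line touched): 176 * ceil(121 * 8 / 64) = 2816
Column-major traversal misses (no reuse, every access misses): 176 * 121 = 21296
Ratio = 21296 / 2816 = 7.56

7.56


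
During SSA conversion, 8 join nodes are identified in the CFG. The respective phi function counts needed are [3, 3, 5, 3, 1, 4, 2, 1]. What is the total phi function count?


Total phi functions = sum of phi functions at each join node
= 3 + 3 + 5 + 3 + 1 + 4 + 2 + 1 = 22

22


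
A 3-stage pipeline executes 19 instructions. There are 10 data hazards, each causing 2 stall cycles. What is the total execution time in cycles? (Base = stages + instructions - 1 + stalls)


Base cycles = 3 + 19 - 1 = 21
Total stalls = 10 * 2 = 20
Total = 21 + 20 = 41

41


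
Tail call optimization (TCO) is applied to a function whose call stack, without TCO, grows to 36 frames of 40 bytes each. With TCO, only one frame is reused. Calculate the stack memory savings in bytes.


Without TCO: 36 * 40 = 1440 bytes
With TCO: reuse 1 frame = 40 bytes
Savings = 1440 - 40 = 1400

1400


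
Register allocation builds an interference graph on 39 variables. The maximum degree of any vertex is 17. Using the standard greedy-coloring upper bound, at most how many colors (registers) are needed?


Greedy coloring never needs more than (max_degree + 1) colors: when coloring a vertex, at most max_degree neighbors are already colored.
Upper bound = 17 + 1 = 18

18


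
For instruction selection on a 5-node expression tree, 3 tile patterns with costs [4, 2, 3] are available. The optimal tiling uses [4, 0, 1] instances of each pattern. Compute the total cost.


Total cost = sum(count_i * cost_i)
= 4*4 + 0*2 + 1*3
= 19

19


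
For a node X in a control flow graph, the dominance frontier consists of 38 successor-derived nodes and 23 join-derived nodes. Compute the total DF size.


DF(X) = direct successor contributions + join point contributions
= 38 + 23 = 61

61


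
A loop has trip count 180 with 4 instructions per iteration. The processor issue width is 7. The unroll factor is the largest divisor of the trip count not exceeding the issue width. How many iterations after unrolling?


Largest divisor of 180 <= 7 is 6
New iterations = 180 / 6 = 30

30


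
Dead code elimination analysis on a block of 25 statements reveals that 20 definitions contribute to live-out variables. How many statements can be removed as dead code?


Dead code = total statements - live definitions
= 25 - 20 = 5

5


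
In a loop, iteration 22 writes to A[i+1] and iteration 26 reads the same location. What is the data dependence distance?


Distance = read iteration - write iteration
= 26 - 22 = 4

4


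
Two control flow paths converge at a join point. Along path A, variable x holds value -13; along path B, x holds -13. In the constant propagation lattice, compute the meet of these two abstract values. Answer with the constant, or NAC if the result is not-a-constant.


Meet operation: if both paths give the same constant, result is that constant; if they differ, result is NAC (not-a-constant).
Path A: -13, Path B: -13 -> equal
Result: constant -> -13

-13


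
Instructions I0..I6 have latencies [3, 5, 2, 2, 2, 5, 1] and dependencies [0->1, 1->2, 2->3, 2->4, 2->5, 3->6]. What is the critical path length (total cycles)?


Compute longest path through dependency graph: dist(Ik) = max over predecessors of dist + latency(Ik).
dist(I0) = latency 3 = 3
dist(I1) = dist(I0) + 5 = 3 + 5 = 8
dist(I2) = dist(I1) + 2 = 8 + 2 = 10
dist(I3) = dist(I2) + 2 = 10 + 2 = 12
dist(I4) = dist(I2) + 2 = 10 + 2 = 12
dist(I5) = dist(I2) + 5 = 10 + 5 = 15
dist(I6) = dist(I3) + 1 = 12 + 1 = 13
Critical path = max dist = 15

15


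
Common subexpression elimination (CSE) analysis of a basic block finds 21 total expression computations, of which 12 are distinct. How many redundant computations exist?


CSE count = total expressions - unique expressions
= 21 - 12 = 9

9


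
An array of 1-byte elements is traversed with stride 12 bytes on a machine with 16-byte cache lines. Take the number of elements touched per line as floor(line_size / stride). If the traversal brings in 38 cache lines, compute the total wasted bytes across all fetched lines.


Elements per line = floor(16 / 12) = 1
Bytes used per line = 1 * 1 = 1
Wasted per line = 16 - 1 = 15
Total wasted = 15 * 38 = 570

570


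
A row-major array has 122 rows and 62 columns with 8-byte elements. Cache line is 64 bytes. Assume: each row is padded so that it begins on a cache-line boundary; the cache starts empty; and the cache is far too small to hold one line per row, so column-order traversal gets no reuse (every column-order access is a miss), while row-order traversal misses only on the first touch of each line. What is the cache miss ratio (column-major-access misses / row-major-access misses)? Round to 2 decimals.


Each row occupies 62 * 8 = 496 bytes and starts on a line boundary, so it spans ceil(496 / 64) = 8 cache lines.
Row-major traversal misses (one per line touched): 122 * ceil(62 * 8 / 64) = 976
Column-major traversal misses (no reuse, every access misses): 122 * 62 = 7564
Ratio = 7564 / 976 = 7.75

7.75


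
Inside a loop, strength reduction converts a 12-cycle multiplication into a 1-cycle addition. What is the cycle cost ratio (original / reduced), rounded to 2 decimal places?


Ratio = mult_cost / add_cost = 12 / 1 = 12.0

12.0


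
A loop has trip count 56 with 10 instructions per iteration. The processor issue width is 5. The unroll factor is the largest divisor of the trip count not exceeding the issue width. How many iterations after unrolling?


Largest divisor of 56 <= 5 is 4
New iterations = 56 / 4 = 14

14


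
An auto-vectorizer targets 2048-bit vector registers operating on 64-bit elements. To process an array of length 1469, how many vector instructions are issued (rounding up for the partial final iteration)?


Width = 2048 / 64 = 32 elements per vector op
Iterations = ceil(1469 / 32) = 46

46


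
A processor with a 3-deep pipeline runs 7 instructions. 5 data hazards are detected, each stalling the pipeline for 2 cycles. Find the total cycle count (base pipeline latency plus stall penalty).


Base cycles = 3 + 7 - 1 = 9
Total stalls = 5 * 2 = 10
Total = 9 + 10 = 19

19


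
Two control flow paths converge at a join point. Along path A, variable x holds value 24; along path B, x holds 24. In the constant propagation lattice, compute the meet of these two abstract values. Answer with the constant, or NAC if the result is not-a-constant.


Meet operation: if both paths give the same constant, result is that constant; if they differ, result is NAC (not-a-constant).
Path A: 24, Path B: 24 -> equal
Result: constant -> 24

24


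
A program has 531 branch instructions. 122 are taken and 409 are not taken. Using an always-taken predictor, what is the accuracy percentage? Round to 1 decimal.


Predictor: always-taken
Correct predictions = 122
Accuracy = 122 / 531 * 100 = 23.0%

23.0


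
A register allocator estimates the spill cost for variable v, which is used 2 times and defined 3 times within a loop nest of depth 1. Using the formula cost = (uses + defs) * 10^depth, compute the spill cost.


uses + defs = 2 + 3 = 5
10^1 = 10
Spill cost = 5 * 10 = 50

50


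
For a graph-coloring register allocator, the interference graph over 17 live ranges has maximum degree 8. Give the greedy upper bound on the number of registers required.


Greedy coloring never needs more than (max_degree + 1) colors: when coloring a vertex, at most max_degree neighbors are already colored.
Upper bound = 8 + 1 = 9

9


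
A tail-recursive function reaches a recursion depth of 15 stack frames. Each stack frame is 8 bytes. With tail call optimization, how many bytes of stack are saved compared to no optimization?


Without TCO: 15 * 8 = 120 bytes
With TCO: reuse 1 frame = 8 bytes
Savings = 120 - 8 = 112

112


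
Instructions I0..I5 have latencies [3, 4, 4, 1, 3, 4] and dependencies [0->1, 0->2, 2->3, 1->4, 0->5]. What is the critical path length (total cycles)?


Compute longest path through dependency graph: dist(Ik) = max over predecessors of dist + latency(Ik).
dist(I0) = latency 3 = 3
dist(I1) = dist(I0) + 4 = 3 + 4 = 7
dist(I2) = dist(I0) + 4 = 3 + 4 = 7
dist(I3) = dist(I2) + 1 = 7 + 1 = 8
dist(I4) = dist(I1) + 3 = 7 + 3 = 10
dist(I5) = dist(I0) + 4 = 3 + 4 = 7
Critical path = max dist = 10

10


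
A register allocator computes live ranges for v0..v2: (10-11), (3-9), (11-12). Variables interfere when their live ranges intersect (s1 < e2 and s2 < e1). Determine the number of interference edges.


Check all pairs for overlapping intervals.
Two intervals (s1,e1) and (s2,e2) overlap if s1 < e2 and s2 < e1.
v0 (10-11) vs v1..v2: overlaps none -> 0
v1 (3-9) vs v2: overlaps none -> 0
Total overlapping pairs = 0 + 0 = 0

0


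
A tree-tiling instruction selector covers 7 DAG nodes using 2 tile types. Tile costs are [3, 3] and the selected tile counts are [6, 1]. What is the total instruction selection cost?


Total cost = sum(count_i * cost_i)
= 6*3 + 1*3
= 21

21


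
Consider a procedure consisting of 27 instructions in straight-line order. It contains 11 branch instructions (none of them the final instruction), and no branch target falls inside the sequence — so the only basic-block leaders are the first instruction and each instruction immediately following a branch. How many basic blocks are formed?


With no in-sequence branch targets, the leaders are the first instruction plus the instruction after each branch.
Number of basic blocks = branches + 1
= 11 + 1 = 12

12


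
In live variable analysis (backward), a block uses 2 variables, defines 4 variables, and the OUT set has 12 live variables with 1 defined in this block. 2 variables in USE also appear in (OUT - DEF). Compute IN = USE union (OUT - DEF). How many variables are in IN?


OUT - DEF: 12 - 1 = 11
|IN| = |USE| + |OUT - DEF| - |USE ∩ (OUT - DEF)| = 2 + 11 - 2 = 11

11


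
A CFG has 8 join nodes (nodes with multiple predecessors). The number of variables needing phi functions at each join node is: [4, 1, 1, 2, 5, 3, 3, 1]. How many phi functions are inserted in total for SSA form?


Total phi functions = sum of phi functions at each join node
= 4 + 1 + 1 + 2 + 5 + 3 + 3 + 1 = 20

20


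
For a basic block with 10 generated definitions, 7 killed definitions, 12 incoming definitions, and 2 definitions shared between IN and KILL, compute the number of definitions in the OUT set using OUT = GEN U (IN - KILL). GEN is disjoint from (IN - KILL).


IN - KILL: 12 - 2 = 10 surviving definitions
OUT = GEN + surviving = 10 + 10 = 20

20


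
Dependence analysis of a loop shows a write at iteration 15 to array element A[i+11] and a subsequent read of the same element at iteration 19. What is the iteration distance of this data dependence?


Distance = read iteration - write iteration
= 19 - 15 = 4

4


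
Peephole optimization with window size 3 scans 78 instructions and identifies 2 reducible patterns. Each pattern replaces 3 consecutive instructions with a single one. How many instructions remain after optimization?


Each match removes 2 instructions.
Total removed = 2 * 2 = 4
Remaining = 78 - 4 = 74

74


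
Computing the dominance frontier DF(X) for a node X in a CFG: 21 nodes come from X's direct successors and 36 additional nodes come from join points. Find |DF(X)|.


DF(X) = direct successor contributions + join point contributions
= 21 + 36 = 57

57


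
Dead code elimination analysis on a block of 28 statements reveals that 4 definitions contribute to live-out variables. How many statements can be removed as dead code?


Dead code = total statements - live definitions
= 28 - 4 = 24

24


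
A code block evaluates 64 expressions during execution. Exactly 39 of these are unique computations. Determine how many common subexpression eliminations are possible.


CSE count = total expressions - unique expressions
= 64 - 39 = 25

25


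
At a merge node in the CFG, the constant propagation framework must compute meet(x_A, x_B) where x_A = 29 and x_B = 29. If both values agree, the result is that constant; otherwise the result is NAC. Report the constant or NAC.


Meet operation: if both paths give the same constant, result is that constant; if they differ, result is NAC (not-a-constant).
Path A: 29, Path B: 29 -> equal
Result: constant -> 29

29


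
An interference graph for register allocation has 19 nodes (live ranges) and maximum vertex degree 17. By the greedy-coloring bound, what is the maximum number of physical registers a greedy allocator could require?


Greedy coloring never needs more than (max_degree + 1) colors: when coloring a vertex, at most max_degree neighbors are already colored.
Upper bound = 17 + 1 = 18

18


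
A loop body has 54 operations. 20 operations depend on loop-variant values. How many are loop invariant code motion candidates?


Invariant candidates = total - loop-dependent
= 54 - 20 = 34

34


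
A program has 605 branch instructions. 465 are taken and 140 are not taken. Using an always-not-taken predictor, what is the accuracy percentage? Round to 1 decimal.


Predictor: always-not-taken
Correct predictions = 140
Accuracy = 140 / 605 * 100 = 23.1%

23.1


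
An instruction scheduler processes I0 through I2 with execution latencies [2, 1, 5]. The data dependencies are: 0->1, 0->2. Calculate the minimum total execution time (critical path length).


Compute longest path through dependency graph: dist(Ik) = max over predecessors of dist + latency(Ik).
dist(I0) = latency 2 = 2
dist(I1) = dist(I0) + 1 = 2 + 1 = 3
dist(I2) = dist(I0) + 5 = 2 + 5 = 7
Critical path = max dist = 7

7


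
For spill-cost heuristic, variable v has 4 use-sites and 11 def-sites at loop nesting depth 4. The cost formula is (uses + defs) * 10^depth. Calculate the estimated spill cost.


uses + defs = 4 + 11 = 15
10^4 = 10000
Spill cost = 15 * 10000 = 150000

150000


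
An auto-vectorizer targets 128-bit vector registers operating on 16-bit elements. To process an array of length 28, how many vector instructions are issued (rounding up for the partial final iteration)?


Width = 128 / 16 = 8 elements per vector op
Iterations = ceil(28 / 8) = 4

4


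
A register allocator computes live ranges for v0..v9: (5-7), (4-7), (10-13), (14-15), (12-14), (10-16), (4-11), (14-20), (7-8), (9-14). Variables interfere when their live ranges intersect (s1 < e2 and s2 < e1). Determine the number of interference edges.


Check all pairs for overlapping intervals.
Two intervals (s1,e1) and (s2,e2) overlap if s1 < e2 and s2 < e1.
v0 (5-7) vs v1..v9: overlaps v1, v6 -> 2
v1 (4-7) vs v2..v9: overlaps v6 -> 1
v2 (10-13) vs v3..v9: overlaps v4, v5, v6, v9 -> 4
v3 (14-15) vs v4..v9: overlaps v5, v7 -> 2
v4 (12-14) vs v5..v9: overlaps v5, v9 -> 2
v5 (10-16) vs v6..v9: overlaps v6, v7, v9 -> 3
v6 (4-11) vs v7..v9: overlaps v8, v9 -> 2
v7 (14-20) vs v8..v9: overlaps none -> 0
v8 (7-8) vs v9: overlaps none -> 0
Total overlapping pairs = 2 + 1 + 4 + 2 + 2 + 3 + 2 + 0 + 0 = 16

16


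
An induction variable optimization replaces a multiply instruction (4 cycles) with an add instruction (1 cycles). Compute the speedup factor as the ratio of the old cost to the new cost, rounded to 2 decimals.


Ratio = mult_cost / add_cost = 4 / 1 = 4.0

4.0


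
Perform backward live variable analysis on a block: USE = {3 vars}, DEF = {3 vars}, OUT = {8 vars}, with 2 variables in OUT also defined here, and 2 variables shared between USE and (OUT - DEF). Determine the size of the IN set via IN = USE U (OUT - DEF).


OUT - DEF: 8 - 2 = 6
|IN| = |USE| + |OUT - DEF| - |USE ∩ (OUT - DEF)| = 3 + 6 - 2 = 7

7


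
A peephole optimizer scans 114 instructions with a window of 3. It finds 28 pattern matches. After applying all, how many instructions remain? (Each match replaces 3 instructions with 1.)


Each match removes 2 instructions.
Total removed = 28 * 2 = 56
Remaining = 114 - 56 = 58

58


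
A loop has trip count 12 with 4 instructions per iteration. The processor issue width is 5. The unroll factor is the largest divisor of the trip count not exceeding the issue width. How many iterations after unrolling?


Largest divisor of 12 <= 5 is 4
New iterations = 12 / 4 = 3

3


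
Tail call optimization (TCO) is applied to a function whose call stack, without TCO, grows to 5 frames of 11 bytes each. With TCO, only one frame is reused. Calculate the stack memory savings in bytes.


Without TCO: 5 * 11 = 55 bytes
With TCO: reuse 1 frame = 11 bytes
Savings = 55 - 11 = 44

44


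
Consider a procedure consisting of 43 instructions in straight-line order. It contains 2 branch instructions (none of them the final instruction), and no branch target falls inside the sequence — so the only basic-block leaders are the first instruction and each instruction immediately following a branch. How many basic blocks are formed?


With no in-sequence branch targets, the leaders are the first instruction plus the instruction after each branch.
Number of basic blocks = branches + 1
= 2 + 1 = 3

3


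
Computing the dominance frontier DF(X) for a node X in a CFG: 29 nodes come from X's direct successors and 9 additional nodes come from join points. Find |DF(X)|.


DF(X) = direct successor contributions + join point contributions
= 29 + 9 = 38

38


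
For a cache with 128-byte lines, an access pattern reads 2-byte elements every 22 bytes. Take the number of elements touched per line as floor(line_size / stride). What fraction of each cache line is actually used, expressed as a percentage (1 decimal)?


Elements per cache line = floor(128 / 22) = 5
Bytes used = 5 * 2 = 10
Utilization = 10 / 128 * 100 = 7.8%

7.8


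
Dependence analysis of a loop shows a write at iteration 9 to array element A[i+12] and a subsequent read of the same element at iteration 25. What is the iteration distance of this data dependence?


Distance = read iteration - write iteration
= 25 - 9 = 16

16


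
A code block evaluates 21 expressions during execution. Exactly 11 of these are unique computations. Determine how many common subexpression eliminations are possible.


CSE count = total expressions - unique expressions
= 21 - 11 = 10

10


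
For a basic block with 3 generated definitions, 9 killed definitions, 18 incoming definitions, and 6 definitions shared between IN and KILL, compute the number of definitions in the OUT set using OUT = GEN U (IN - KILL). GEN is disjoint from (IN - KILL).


IN - KILL: 18 - 6 = 12 surviving definitions
OUT = GEN + surviving = 3 + 12 = 15

15


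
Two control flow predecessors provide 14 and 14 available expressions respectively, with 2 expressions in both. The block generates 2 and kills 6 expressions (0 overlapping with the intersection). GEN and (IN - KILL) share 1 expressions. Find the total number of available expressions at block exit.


IN = intersection of predecessors = 2
IN - KILL = 2 - 0 = 2
|OUT| = |GEN| + |IN - KILL| - |GEN ∩ (IN - KILL)| = 2 + 2 - 1 = 3

3


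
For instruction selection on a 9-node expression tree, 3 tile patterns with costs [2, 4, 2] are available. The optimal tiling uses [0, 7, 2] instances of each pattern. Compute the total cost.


Total cost = sum(count_i * cost_i)
= 0*2 + 7*4 + 2*2
= 32

32


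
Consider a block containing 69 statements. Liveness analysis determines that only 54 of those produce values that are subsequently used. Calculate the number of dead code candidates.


Dead code = total statements - live definitions
= 69 - 54 = 15

15


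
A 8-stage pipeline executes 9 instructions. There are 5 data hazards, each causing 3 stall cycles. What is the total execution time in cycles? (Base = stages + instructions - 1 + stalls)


Base cycles = 8 + 9 - 1 = 16
Total stalls = 5 * 3 = 15
Total = 16 + 15 = 31

31


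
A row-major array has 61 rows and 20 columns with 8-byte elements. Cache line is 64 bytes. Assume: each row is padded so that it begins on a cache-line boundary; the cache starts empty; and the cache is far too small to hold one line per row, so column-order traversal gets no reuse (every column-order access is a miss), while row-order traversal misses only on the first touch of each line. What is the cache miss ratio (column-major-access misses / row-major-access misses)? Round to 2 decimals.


Each row occupies 20 * 8 = 160 bytes and starts on a line boundary, so it spans ceil(160 / 64) = 3 cache lines.
Row-major traversal misses (one per line touched): 61 * ceil(20 * 8 / 64) = 183
Column-major traversal misses (no reuse, every access misses): 61 * 20 = 1220
Ratio = 1220 / 183 = 6.67

6.67


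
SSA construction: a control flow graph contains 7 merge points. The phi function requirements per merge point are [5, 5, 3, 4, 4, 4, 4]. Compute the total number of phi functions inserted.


Total phi functions = sum of phi functions at each join node
= 5 + 5 + 3 + 4 + 4 + 4 + 4 = 29

29


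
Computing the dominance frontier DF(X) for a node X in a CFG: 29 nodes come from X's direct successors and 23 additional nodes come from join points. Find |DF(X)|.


DF(X) = direct successor contributions + join point contributions
= 29 + 23 = 52

52


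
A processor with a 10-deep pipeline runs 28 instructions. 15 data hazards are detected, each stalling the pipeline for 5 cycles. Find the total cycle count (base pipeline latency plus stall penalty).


Base cycles = 10 + 28 - 1 = 37
Total stalls = 15 * 5 = 75
Total = 37 + 75 = 112

112


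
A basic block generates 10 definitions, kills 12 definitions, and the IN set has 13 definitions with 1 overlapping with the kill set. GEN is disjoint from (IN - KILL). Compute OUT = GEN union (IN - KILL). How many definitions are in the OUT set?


IN - KILL: 13 - 1 = 12 surviving definitions
OUT = GEN + surviving = 10 + 12 = 22

22


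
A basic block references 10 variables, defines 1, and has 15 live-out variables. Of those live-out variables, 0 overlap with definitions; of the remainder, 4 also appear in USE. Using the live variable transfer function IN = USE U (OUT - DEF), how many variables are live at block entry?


OUT - DEF: 15 - 0 = 15
|IN| = |USE| + |OUT - DEF| - |USE ∩ (OUT - DEF)| = 10 + 15 - 4 = 21

21


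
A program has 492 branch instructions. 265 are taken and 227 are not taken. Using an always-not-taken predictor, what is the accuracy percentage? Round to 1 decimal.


Predictor: always-not-taken
Correct predictions = 227
Accuracy = 227 / 492 * 100 = 46.1%

46.1


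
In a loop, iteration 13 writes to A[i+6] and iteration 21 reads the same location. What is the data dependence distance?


Distance = read iteration - write iteration
= 21 - 13 = 8

8


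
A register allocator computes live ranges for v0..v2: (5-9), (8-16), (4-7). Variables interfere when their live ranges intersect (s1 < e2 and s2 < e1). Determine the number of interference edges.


Check all pairs for overlapping intervals.
Two intervals (s1,e1) and (s2,e2) overlap if s1 < e2 and s2 < e1.
v0 (5-9) vs v1..v2: overlaps v1, v2 -> 2
v1 (8-16) vs v2: overlaps none -> 0
Total overlapping pairs = 2 + 0 = 2

2


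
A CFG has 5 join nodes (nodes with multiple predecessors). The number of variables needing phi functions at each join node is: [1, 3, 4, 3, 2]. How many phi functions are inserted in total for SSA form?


Total phi functions = sum of phi functions at each join node
= 1 + 3 + 4 + 3 + 2 = 13

13


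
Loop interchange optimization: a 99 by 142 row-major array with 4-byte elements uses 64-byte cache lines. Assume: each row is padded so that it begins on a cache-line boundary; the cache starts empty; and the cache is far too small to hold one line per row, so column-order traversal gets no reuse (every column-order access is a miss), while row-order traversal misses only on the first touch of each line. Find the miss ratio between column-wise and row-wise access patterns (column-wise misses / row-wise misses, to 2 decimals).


Each row occupies 142 * 4 = 568 bytes and starts on a line boundary, so it spans ceil(568 / 64) = 9 cache lines.
Row-major traversal misses (one per line touched): 99 * ceil(142 * 4 / 64) = 891
Column-major traversal misses (no reuse, every access misses): 99 * 142 = 14058
Ratio = 14058 / 891 = 15.78

15.78


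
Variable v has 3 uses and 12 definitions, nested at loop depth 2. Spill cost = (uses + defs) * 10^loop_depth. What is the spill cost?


uses + defs = 3 + 12 = 15
10^2 = 100
Spill cost = 15 * 100 = 1500

1500


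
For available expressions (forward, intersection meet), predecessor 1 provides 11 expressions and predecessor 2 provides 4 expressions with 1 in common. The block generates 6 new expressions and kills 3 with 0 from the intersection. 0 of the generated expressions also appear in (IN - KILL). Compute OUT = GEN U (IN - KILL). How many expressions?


IN = intersection of predecessors = 1
IN - KILL = 1 - 0 = 1
|OUT| = |GEN| + |IN - KILL| - |GEN ∩ (IN - KILL)| = 6 + 1 - 0 = 7

7


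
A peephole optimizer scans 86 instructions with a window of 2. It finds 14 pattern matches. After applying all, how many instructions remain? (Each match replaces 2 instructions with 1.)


Each match removes 1 instructions.
Total removed = 14 * 1 = 14
Remaining = 86 - 14 = 72

72


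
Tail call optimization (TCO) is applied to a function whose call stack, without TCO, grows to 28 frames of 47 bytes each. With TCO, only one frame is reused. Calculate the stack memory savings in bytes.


Without TCO: 28 * 47 = 1316 bytes
With TCO: reuse 1 frame = 47 bytes
Savings = 1316 - 47 = 1269

1269


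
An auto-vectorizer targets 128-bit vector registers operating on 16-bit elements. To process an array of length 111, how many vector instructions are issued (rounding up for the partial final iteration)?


Width = 128 / 16 = 8 elements per vector op
Iterations = ceil(111 / 8) = 14

14


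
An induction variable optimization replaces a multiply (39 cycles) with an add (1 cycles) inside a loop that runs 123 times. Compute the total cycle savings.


Per-iteration saving = 39 - 1 = 38
Total saved = 123 * 38 = 4674

4674


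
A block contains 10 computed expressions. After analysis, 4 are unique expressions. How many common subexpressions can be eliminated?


CSE count = total expressions - unique expressions
= 10 - 4 = 6

6


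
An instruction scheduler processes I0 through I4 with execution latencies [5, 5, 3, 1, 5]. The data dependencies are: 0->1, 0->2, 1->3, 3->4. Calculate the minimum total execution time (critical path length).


Compute longest path through dependency graph: dist(Ik) = max over predecessors of dist + latency(Ik).
dist(I0) = latency 5 = 5
dist(I1) = dist(I0) + 5 = 5 + 5 = 10
dist(I2) = dist(I0) + 3 = 5 + 3 = 8
dist(I3) = dist(I1) + 1 = 10 + 1 = 11
dist(I4) = dist(I3) + 5 = 11 + 5 = 16
Critical path = max dist = 16

16


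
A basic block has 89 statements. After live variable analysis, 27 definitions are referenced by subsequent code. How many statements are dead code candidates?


Dead code = total statements - live definitions
= 89 - 27 = 62

62
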